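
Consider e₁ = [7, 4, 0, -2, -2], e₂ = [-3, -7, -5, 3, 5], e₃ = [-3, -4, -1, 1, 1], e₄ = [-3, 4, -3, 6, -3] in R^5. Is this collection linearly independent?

Place the vectors as rows of a 4×5 matrix and reduce to echelon form.
The reduction yields 4 nonzero rows, so the rank is 4.
Since rank = 4 (the number of vectors), the set is linearly independent.

linearly independent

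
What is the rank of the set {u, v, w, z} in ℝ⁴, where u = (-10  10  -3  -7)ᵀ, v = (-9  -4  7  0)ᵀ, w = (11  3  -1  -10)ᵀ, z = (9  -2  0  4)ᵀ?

Form the matrix with u, v, w, z as columns and reduce.
The echelon form has 4 nonzero rows, so the rank is 4.

rank 4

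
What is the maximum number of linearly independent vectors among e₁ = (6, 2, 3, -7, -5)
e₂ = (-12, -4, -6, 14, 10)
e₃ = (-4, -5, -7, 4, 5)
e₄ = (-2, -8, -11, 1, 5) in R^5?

Row-reduce the 4×5 matrix with these as rows.
There are 2 pivot columns, so rank = 2.

2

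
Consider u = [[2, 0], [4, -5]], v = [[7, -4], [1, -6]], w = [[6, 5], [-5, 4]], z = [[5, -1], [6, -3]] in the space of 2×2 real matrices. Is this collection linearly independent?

Take coordinates with respect to the standard basis {E₁₁, E₁₂, E₂₁, E₂₂}.
The matrix [u|v|w|z] has determinant 1562.
A nonzero determinant means the columns are linearly independent.

linearly independent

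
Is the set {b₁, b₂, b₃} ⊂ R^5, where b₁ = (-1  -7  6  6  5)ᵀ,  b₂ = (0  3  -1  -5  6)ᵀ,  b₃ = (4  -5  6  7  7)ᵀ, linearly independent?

Place the vectors as rows of a 3×5 matrix and reduce to echelon form.
The reduction yields 3 nonzero rows, so the rank is 3.
Since rank = 3 (the number of vectors), the set is linearly independent.

linearly independent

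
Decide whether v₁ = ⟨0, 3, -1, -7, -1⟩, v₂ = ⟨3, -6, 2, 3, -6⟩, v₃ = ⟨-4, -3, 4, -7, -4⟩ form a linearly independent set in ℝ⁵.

Row-reduce the matrix whose columns are v₁, v₂, v₃.
The reduction yields 3 nonzero rows, so the rank is 3.
Since rank = 3 (the number of vectors), the set is linearly independent.

linearly independent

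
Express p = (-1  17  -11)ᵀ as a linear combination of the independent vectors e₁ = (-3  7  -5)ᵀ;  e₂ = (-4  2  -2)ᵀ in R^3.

Set up the augmented matrix [e₁ | e₂ | p] and row-reduce.
Back-substitution yields (α₁, α₂) = (3, -2).

p = 3e₁ - 2e₂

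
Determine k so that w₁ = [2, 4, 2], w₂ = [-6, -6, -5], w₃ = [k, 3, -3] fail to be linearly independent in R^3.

k = -21/4

The set is linearly dependent precisely when det[w₁; w₂; w₃] = 0.
The determinant works out to -8*k - 42.
Setting this to zero gives k = -21/4.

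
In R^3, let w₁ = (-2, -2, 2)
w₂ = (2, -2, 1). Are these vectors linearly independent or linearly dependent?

Row-reduce the matrix whose columns are w₁, w₂.
The reduction yields 2 nonzero rows, so the rank is 2.
Since rank = 2 (the number of vectors), the set is linearly independent.

linearly independent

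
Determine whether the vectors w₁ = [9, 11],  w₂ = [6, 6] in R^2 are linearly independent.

linearly independent

The matrix [w₁|w₂] has determinant -12.
A nonzero determinant means the columns are linearly independent.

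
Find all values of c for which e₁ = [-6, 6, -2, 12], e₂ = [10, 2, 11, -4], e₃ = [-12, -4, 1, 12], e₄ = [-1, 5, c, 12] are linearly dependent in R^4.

The set is linearly dependent precisely when det[e₁; e₂; e₃; e₄] = 0.
Cofactor expansion gives det = 672*c - 6608.
This vanishes exactly when c = 59/6.

c = 59/6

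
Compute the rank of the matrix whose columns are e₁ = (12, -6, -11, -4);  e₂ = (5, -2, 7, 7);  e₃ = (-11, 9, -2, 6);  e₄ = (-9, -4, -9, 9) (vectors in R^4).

Put the 4×4 matrix [e₁|e₂|e₃|e₄] into echelon form.
The echelon form has 4 nonzero rows, so the rank is 4.

4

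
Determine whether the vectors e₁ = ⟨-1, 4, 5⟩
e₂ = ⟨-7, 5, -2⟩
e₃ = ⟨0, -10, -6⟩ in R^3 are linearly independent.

Form the 3×3 matrix with these as columns; its determinant is 232.
A nonzero determinant means the columns are linearly independent.

linearly independent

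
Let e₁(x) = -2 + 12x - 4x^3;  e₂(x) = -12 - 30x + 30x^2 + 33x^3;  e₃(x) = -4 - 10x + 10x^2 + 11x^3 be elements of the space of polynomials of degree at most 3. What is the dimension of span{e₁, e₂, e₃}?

Represent each element by its coordinate vector in ℝ⁴.
Row-reduce the 3×4 matrix with these as rows.
Exactly 2 pivots survive; hence the rank is 2.

2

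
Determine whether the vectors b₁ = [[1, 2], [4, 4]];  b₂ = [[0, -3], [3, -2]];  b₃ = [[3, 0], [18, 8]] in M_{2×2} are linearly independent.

linearly dependent

Take coordinates with respect to the standard basis {E₁₁, E₁₂, E₂₁, E₂₂}.
Place the vectors as rows of a 3×4 matrix and reduce to echelon form.
The reduction yields 2 nonzero rows, so the rank is 2.
Since rank 2 < 3, the set is linearly dependent.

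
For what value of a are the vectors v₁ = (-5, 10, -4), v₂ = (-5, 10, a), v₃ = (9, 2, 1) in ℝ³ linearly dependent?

a = -4

Dependence holds iff the 3×3 matrix [v₁ v₂ v₃] is singular.
Cofactor expansion gives det = 100*a + 400.
Solving 100*a + 400 = 0 yields a = -4.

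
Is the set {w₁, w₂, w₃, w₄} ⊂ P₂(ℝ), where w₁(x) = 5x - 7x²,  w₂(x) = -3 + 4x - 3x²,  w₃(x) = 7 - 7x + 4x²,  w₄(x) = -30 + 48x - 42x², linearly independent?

Take coordinates with respect to the standard basis {1, x, x²}.
There are 4 vectors in a 3-dimensional space, so they cannot be linearly independent.

linearly dependent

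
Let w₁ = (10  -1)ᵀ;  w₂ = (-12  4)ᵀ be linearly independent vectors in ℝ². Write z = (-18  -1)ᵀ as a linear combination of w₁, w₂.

Write z = c₁w₁ + c₂w₂ and equate components.
The system has the unique solution (c₁, c₂) = (-3, -1).

z = -3w₁ - w₂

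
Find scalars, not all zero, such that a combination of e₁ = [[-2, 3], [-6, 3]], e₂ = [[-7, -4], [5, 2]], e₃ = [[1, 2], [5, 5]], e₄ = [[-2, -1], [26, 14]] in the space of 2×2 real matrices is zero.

Take coordinates with respect to {E₁₁, E₁₂, E₂₁, E₂₂}.
Solve the homogeneous system with e₁, e₂, e₃, e₄ as columns by row-reducing the coefficient matrix.
One solution (up to scaling) is (1, -1, -3, 1).

e₁ - e₂ - 3e₃ + e₄ = 0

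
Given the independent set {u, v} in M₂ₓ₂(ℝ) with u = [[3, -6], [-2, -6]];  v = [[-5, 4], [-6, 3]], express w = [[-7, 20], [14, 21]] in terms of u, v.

Work in coordinates with respect to the standard basis {E₁₁, E₁₂, E₂₁, E₂₂}.
Write w = α₁u + α₂v and equate components.
Row-reducing the augmented matrix gives the unique coefficients (α₁, α₂) = (-4, -1).

w = -4u - v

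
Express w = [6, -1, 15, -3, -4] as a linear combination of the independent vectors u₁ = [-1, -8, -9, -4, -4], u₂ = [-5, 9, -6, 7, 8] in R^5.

Solve the system with u₁, u₂ as columns and w as the right-hand side.
Row-reducing the augmented matrix gives the unique coefficients (c₁, c₂) = (-1, -1).

w = -u₁ - u₂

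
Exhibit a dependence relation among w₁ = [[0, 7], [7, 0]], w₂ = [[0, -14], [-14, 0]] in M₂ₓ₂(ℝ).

2w₁ + w₂ = 0

Take coordinates with respect to {E₁₁, E₁₂, E₂₁, E₂₂}.
Write the vectors as columns of a matrix and find a nonzero vector in its null space.
A generator of the null space is (2, 1).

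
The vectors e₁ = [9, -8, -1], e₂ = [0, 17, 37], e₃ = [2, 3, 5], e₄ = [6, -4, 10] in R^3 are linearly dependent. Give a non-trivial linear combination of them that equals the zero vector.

2e₁ + e₂ - 3e₃ - 2e₄ = 0

Solve the homogeneous system with e₁, e₂, e₃, e₄ as columns by row-reducing the coefficient matrix.
A generator of the null space is (2, 1, -3, -2).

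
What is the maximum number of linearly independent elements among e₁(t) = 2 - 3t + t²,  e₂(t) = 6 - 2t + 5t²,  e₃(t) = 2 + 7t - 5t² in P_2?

Use coordinates relative to {1, t, t²}.
Row-reduce the 3×3 matrix with these as rows.
Exactly 3 pivots survive; hence the rank is 3.

3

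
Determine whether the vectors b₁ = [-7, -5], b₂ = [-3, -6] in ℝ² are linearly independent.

The matrix [b₁|b₂] has determinant 27.
A nonzero determinant means the columns are linearly independent.

linearly independent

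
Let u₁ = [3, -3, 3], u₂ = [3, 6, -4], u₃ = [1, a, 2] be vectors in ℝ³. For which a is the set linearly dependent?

Place the vectors as rows of a 3×3 matrix; dependence ⇔ determinant zero.
Cofactor expansion gives det = 21*a + 48.
This vanishes exactly when a = -16/7.

a = -16/7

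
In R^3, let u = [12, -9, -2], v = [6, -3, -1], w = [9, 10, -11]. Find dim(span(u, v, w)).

Apply Gaussian elimination to the matrix whose rows are u, v, w.
Reduction leaves 3 leading entries, giving rank 3.

3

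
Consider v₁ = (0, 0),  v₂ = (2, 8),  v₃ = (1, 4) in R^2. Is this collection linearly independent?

There are 3 vectors in a 2-dimensional space, so they cannot be linearly independent.

linearly dependent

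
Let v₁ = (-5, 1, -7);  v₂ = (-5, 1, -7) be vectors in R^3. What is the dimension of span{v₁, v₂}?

Put the 3×2 matrix [v₁|v₂] into echelon form.
Reduction leaves 1 leading entry, giving rank 1.

1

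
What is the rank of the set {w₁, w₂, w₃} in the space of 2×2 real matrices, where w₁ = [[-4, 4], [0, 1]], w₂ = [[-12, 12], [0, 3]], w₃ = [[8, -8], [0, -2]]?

Pass to coordinate vectors with respect to the basis {E₁₁, E₁₂, E₂₁, E₂₂}.
Row-reduce the 3×4 matrix with these as rows.
There is 1 pivot column, so rank = 1.

rank 1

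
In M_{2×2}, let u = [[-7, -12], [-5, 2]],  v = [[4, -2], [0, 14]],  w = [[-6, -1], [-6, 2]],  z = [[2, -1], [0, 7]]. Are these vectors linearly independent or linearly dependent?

Write each element as a coordinate vector in ℝ⁴ using {E₁₁, E₁₂, E₂₁, E₂₂}.
The matrix [u|v|w|z] has determinant 0.
A zero determinant means the columns are linearly dependent.

linearly dependent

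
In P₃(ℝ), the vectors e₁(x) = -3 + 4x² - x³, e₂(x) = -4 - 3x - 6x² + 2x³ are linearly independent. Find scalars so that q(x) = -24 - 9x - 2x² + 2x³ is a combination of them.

q = 4e₁ + 3e₂

Take coordinate vectors relative to {1, x, …, x³}.
Set up the augmented matrix [e₁ | e₂ | q] and row-reduce.
The system has the unique solution (α₁, α₂) = (4, 3).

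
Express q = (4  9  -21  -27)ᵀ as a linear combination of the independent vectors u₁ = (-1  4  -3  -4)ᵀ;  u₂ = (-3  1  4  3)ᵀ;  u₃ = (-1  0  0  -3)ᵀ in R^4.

Set up the augmented matrix [u₁ | u₂ | u₃ | q] and row-reduce.
Back-substitution yields (a₁, a₂, a₃) = (3, -3, 2).

q = 3u₁ - 3u₂ + 2u₃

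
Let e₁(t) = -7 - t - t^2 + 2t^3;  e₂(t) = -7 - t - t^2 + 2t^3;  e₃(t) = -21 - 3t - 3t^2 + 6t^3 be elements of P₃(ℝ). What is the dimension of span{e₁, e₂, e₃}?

Represent each element by its coordinate vector in ℝ⁴.
Form the matrix with e₁, e₂, e₃ as columns and reduce.
The echelon form has 1 nonzero row, so the rank is 1.

dim = 1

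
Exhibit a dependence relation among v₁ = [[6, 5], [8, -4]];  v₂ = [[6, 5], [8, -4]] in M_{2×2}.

Take coordinates with respect to {E₁₁, E₁₂, E₂₁, E₂₂}.
Row-reduce the matrix with v₁, v₂ as columns; the null space gives the coefficients.
A generator of the null space is (1, -1).

v₁ - v₂ = 0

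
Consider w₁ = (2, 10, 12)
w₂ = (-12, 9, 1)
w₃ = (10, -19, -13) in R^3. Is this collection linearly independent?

linearly dependent

Form the 3×3 matrix with these as columns; its determinant is 0.
A zero determinant means the columns are linearly dependent.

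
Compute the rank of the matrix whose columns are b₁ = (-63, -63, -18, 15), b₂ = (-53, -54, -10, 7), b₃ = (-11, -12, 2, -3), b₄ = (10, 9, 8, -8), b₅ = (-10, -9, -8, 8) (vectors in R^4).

Apply Gaussian elimination to the matrix whose rows are b₁, b₂, b₃, b₄, b₅.
Exactly 2 pivots survive; hence the rank is 2.
(With 5 elements in a 4-dimensional space the rank is at most 4.)

rank 2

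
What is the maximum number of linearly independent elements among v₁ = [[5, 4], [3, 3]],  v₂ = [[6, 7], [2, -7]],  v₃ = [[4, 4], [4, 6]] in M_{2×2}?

3

Pass to coordinate vectors with respect to the basis {E₁₁, E₁₂, E₂₁, E₂₂}.
Apply Gaussian elimination to the matrix whose rows are v₁, v₂, v₃.
Exactly 3 pivots survive; hence the rank is 3.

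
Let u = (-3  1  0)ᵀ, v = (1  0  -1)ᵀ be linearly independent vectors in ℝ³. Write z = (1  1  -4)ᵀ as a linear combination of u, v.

Set up the augmented matrix [u | v | z] and row-reduce.
Row-reducing the augmented matrix gives the unique coefficients (α₁, α₂) = (1, 4).

z = u + 4v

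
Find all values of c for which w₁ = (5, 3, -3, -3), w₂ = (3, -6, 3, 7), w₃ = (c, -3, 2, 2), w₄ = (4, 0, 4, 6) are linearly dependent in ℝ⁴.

c = -50/11

The vectors are dependent exactly when the determinant of the matrix with rows w₁, w₂, w₃, w₄ vanishes.
Expanding, det = -66*c - 300.
This vanishes exactly when c = -50/11.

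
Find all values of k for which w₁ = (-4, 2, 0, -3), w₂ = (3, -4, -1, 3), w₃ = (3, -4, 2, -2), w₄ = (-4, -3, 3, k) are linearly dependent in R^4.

k = -59/6

The vectors are dependent exactly when the determinant of the matrix with rows w₁, w₂, w₃, w₄ vanishes.
Cofactor expansion gives det = 30*k + 295.
This vanishes exactly when k = -59/6.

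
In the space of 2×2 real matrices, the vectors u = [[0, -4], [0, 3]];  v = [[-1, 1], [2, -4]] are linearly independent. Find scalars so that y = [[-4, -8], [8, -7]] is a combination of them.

Identify each element with its coordinate vector in ℝ⁴ via {E₁₁, E₁₂, E₂₁, E₂₂}.
Write y = a₁u + a₂v and equate components.
The system has the unique solution (a₁, a₂) = (3, 4).

y = 3u + 4v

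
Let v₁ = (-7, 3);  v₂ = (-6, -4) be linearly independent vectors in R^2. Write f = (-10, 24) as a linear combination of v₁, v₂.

Since v₁, v₂ are independent, the coefficients expressing f are uniquely determined by a linear system.
Back-substitution yields (c₁, c₂) = (4, -3).

f = 4v₁ - 3v₂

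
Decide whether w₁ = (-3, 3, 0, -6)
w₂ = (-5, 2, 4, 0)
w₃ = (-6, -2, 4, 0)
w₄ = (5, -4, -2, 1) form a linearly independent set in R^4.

The matrix [w₁|w₂|w₃|w₄] has determinant 252.
A nonzero determinant means the columns are linearly independent.

linearly independent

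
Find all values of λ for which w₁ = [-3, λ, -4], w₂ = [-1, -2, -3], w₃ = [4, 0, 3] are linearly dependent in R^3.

The set is linearly dependent precisely when det[w₁; w₂; w₃] = 0.
Expanding, det = -9*λ - 14.
Setting this to zero gives λ = -14/9.

λ = -14/9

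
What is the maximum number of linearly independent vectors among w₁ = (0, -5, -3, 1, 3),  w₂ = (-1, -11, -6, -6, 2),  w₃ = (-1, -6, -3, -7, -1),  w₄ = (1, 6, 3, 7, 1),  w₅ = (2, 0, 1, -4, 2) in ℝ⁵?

3

Put the 5×5 matrix [w₁|w₂|w₃|w₄|w₅] into echelon form.
The echelon form has 3 nonzero rows, so the rank is 3.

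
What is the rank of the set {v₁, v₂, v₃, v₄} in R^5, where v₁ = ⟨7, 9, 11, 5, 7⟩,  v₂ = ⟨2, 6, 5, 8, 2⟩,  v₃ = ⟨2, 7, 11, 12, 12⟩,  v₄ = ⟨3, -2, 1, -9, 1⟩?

rank 4

Apply Gaussian elimination to the matrix whose rows are v₁, v₂, v₃, v₄.
There are 4 pivot columns, so rank = 4.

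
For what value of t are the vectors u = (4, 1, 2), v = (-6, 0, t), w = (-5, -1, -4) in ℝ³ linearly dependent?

The vectors are dependent exactly when the determinant of the matrix with rows u, v, w vanishes.
Expanding, det = -t - 12.
Setting this to zero gives t = -12.

t = -12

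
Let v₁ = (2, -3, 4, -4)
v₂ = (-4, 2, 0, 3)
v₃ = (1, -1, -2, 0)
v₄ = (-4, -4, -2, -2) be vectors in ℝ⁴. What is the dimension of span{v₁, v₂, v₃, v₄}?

4

Apply Gaussian elimination to the matrix whose rows are v₁, v₂, v₃, v₄.
There are 4 pivot columns, so rank = 4.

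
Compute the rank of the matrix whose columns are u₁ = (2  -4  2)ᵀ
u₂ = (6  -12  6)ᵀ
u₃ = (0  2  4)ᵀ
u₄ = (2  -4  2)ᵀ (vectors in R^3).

rank 2

Form the matrix with u₁, u₂, u₃, u₄ as columns and reduce.
There are 2 pivot columns, so rank = 2.
(With 4 elements in a 3-dimensional space the rank is at most 3.)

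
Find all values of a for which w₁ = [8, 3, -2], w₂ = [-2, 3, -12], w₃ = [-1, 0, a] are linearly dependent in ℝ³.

The set is linearly dependent precisely when det[w₁; w₂; w₃] = 0.
Cofactor expansion gives det = 30*a + 30.
Solving 30*a + 30 = 0 yields a = -1.

a = -1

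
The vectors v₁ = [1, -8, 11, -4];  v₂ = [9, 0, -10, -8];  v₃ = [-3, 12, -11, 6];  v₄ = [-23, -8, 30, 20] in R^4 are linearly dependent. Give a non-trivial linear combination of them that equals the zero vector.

2v₁ + 3v₂ + 2v₃ + v₄ = 0

Solve the homogeneous system with v₁, v₂, v₃, v₄ as columns by row-reducing the coefficient matrix.
One solution (up to scaling) is (2, 3, 2, 1).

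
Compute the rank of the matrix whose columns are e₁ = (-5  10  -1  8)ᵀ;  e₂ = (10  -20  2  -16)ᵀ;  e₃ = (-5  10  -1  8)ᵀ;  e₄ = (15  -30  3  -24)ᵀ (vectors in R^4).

rank 1

Put the 4×4 matrix [e₁|e₂|e₃|e₄] into echelon form.
Exactly 1 pivot survives; hence the rank is 1.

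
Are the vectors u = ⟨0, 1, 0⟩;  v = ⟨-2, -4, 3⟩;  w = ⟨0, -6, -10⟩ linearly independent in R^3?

linearly independent

Row-reduce the matrix whose columns are u, v, w.
The reduction yields 3 nonzero rows, so the rank is 3.
Since rank = 3 (the number of vectors), the set is linearly independent.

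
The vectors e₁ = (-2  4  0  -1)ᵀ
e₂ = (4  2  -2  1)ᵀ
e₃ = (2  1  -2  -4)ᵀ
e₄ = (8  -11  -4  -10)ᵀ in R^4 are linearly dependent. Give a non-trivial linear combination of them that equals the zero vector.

Solve the homogeneous system with e₁, e₂, e₃, e₄ as columns by row-reducing the coefficient matrix.
A generator of the null space is (3, 1, -3, 1).

3e₁ + e₂ - 3e₃ + e₄ = 0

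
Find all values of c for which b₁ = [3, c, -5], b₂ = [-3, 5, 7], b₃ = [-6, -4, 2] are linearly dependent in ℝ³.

Place the vectors as rows of a 3×3 matrix; dependence ⇔ determinant zero.
Cofactor expansion gives det = -36*c - 96.
This vanishes exactly when c = -8/3.

c = -8/3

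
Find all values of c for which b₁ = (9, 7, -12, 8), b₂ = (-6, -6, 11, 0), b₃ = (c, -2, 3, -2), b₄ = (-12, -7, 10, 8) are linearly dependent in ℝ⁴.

c = -27/8

Dependence holds iff the 4×4 matrix [b₁ b₂ b₃ b₄] is singular.
Cofactor expansion gives det = 176*c + 594.
Solving 176*c + 594 = 0 yields c = -27/8.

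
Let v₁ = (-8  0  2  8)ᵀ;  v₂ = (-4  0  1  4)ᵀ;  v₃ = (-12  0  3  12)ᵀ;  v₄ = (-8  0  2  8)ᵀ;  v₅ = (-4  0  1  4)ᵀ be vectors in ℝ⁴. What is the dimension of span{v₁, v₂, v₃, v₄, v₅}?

1

Row-reduce the 5×4 matrix with these as rows.
Exactly 1 pivot survives; hence the rank is 1.
(With 5 elements in a 4-dimensional space the rank is at most 4.)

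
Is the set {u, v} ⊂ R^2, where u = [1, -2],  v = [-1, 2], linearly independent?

Form the 2×2 matrix with these as columns; its determinant is 0.
A zero determinant means the columns are linearly dependent.

linearly dependent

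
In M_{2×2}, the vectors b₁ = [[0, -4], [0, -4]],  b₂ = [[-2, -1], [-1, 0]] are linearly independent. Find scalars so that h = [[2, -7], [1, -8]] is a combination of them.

Identify each element with its coordinate vector in ℝ⁴ via {E₁₁, E₁₂, E₂₁, E₂₂}.
Solve the system with b₁, b₂ as columns and h as the right-hand side.
Back-substitution yields (α₁, α₂) = (2, -1).

h = 2b₁ - b₂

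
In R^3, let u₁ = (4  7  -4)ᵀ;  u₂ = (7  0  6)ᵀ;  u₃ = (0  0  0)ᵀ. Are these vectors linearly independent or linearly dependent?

linearly dependent

One of the vectors is the zero vector, so the set is linearly dependent.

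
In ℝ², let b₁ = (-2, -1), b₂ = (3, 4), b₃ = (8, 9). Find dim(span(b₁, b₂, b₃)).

Put the 2×3 matrix [b₁|b₂|b₃] into echelon form.
Exactly 2 pivots survive; hence the rank is 2.
(With 3 elements in a 2-dimensional space the rank is at most 2.)

2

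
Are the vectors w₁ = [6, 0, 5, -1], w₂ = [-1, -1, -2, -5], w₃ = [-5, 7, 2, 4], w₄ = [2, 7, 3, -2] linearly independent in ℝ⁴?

Row-reduce the matrix whose columns are w₁, w₂, w₃, w₄.
The reduction yields 4 nonzero rows, so the rank is 4.
Since rank = 4 (the number of vectors), the set is linearly independent.

linearly independent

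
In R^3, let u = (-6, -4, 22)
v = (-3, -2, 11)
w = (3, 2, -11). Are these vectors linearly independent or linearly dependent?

linearly dependent

Row-reduce the matrix whose columns are u, v, w.
The reduction yields 1 nonzero row, so the rank is 1.
Since rank 1 < 3, the set is linearly dependent.
Indeed u - 2v = 0.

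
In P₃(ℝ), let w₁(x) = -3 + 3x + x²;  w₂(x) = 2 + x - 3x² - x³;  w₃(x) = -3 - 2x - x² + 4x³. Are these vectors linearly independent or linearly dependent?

linearly independent

Take coordinates with respect to the standard basis {1, x, …, x³}.
Place the vectors as rows of a 3×4 matrix and reduce to echelon form.
The reduction yields 3 nonzero rows, so the rank is 3.
Since rank = 3 (the number of vectors), the set is linearly independent.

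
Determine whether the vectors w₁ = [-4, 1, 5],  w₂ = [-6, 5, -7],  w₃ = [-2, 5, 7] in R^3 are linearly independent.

linearly independent

Form the 3×3 matrix with these as columns; its determinant is -324.
A nonzero determinant means the columns are linearly independent.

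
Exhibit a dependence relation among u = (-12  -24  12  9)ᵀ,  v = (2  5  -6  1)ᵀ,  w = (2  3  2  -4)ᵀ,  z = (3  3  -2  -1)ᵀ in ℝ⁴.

u + 3v + 3w = 0

Write the vectors as columns of a matrix and find a nonzero vector in its null space.
The free variable yields coefficients (1, 3, 3, 0) (any nonzero multiple also works).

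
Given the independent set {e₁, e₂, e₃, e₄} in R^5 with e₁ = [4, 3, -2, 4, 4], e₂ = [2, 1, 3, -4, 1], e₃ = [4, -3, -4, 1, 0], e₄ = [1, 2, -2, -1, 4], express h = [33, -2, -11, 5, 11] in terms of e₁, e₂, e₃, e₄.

Set up the augmented matrix [e₁ | e₂ | e₃ | e₄ | h] and row-reduce.
Back-substitution yields (α₁, …, α₄) = (3, 3, 4, -1).

h = 3e₁ + 3e₂ + 4e₃ - e₄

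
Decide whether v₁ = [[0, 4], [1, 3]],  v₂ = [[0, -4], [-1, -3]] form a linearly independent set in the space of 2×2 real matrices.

linearly dependent

Write each element as a coordinate vector in ℝ⁴ using {E₁₁, E₁₂, E₂₁, E₂₂}.
Place the vectors as rows of a 2×4 matrix and reduce to echelon form.
The reduction yields 1 nonzero row, so the rank is 1.
Since rank 1 < 2, the set is linearly dependent.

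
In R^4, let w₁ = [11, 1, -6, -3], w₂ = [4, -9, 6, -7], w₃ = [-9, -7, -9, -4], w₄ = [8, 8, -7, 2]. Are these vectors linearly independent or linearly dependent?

Row-reduce the matrix whose columns are w₁, w₂, w₃, w₄.
The reduction yields 4 nonzero rows, so the rank is 4.
Since rank = 4 (the number of vectors), the set is linearly independent.

linearly independent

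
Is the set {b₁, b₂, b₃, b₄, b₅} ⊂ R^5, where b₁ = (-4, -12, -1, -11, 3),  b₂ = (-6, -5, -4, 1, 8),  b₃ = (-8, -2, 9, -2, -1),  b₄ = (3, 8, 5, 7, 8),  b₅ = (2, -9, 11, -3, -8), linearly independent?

Row-reduce the matrix whose columns are b₁, b₂, b₃, b₄, b₅.
The reduction yields 5 nonzero rows, so the rank is 5.
Since rank = 5 (the number of vectors), the set is linearly independent.

linearly independent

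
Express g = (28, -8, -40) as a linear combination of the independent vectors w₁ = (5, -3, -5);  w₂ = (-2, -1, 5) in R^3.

g = 4w₁ - 4w₂

Since w₁, w₂ are independent, the coefficients expressing g are uniquely determined by a linear system.
The system has the unique solution (α₁, α₂) = (4, -4).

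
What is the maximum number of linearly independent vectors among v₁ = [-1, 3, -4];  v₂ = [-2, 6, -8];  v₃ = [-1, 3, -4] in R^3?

Put the 3×3 matrix [v₁|v₂|v₃] into echelon form.
Exactly 1 pivot survives; hence the rank is 1.

1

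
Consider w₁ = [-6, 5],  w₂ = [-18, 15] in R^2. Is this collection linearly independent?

linearly dependent

Place the vectors as rows of a 2×2 matrix and reduce to echelon form.
The reduction yields 1 nonzero row, so the rank is 1.
Since rank 1 < 2, the set is linearly dependent.
Indeed 3w₁ - w₂ = 0.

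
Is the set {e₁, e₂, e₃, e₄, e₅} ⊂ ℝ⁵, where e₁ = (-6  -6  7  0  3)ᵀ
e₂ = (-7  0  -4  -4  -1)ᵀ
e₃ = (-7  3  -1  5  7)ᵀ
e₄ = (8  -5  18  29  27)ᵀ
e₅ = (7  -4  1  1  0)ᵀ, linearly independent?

The matrix [e₁|e₂|e₃|e₄|e₅] has determinant 0.
A zero determinant means the columns are linearly dependent.

linearly dependent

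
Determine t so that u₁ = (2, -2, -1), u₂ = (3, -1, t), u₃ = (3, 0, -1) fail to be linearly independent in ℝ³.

The vectors are dependent exactly when the determinant of the matrix with rows u₁, u₂, u₃ vanishes.
The determinant works out to -6*t - 7.
Setting this to zero gives t = -7/6.

t = -7/6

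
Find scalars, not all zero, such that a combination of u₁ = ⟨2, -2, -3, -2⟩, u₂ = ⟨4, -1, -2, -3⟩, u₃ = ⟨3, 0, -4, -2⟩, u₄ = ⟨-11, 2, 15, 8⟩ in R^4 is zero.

u₁ + 3u₃ + u₄ = 0

Row-reduce the matrix with u₁, u₂, u₃, u₄ as columns; the null space gives the coefficients.
One solution (up to scaling) is (1, 0, 3, 1).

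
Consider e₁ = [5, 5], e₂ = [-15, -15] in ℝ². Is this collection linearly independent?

One vector is a scalar multiple of another, so the set is dependent.

linearly dependent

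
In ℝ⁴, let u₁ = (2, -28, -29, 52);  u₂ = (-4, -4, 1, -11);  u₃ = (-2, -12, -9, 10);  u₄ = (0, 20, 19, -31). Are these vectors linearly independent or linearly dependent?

Form the 4×4 matrix with these as columns; its determinant is 0.
A zero determinant means the columns are linearly dependent.

linearly dependent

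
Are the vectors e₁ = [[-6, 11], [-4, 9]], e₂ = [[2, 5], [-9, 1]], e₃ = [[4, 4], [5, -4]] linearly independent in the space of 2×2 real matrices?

linearly independent

Take coordinates with respect to the standard basis {E₁₁, E₁₂, E₂₁, E₂₂}.
Place the vectors as rows of a 3×4 matrix and reduce to echelon form.
The reduction yields 3 nonzero rows, so the rank is 3.
Since rank = 3 (the number of vectors), the set is linearly independent.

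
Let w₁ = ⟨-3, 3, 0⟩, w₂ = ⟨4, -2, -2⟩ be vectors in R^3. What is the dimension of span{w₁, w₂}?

dim = 2

Row-reduce the 2×3 matrix with these as rows.
The echelon form has 2 nonzero rows, so the rank is 2.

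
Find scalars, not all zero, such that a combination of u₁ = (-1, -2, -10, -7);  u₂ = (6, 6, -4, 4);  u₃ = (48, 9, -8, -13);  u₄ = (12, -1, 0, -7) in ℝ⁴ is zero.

2u₂ - u₃ + 3u₄ = 0

Solve the homogeneous system with u₁, u₂, u₃, u₄ as columns by row-reducing the coefficient matrix.
A generator of the null space is (0, 2, -1, 3).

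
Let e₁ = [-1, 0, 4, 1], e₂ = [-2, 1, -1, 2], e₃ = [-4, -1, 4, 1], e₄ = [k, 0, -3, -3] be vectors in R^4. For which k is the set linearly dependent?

The vectors are dependent exactly when the determinant of the matrix with rows e₁, e₂, e₃, e₄ vanishes.
Cofactor expansion gives det = 9*k - 54.
This vanishes exactly when k = 6.

k = 6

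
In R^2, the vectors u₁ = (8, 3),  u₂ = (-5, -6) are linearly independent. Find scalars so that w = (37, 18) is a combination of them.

w = 4u₁ - u₂

Solve the system with u₁, u₂ as columns and w as the right-hand side.
Row-reducing the augmented matrix gives the unique coefficients (c₁, c₂) = (4, -1).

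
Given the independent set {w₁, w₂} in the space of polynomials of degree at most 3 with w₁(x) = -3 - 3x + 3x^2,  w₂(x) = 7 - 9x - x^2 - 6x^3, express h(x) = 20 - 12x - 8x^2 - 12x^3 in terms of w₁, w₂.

Work in coordinates with respect to the standard basis {1, x, …, x^3}.
Solve the system with w₁, w₂ as columns and h as the right-hand side.
Back-substitution yields (a₁, a₂) = (-2, 2).

h = -2w₁ + 2w₂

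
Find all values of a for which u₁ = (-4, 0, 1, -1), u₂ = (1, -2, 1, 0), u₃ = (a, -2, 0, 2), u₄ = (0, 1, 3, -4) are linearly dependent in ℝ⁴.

The set is linearly dependent precisely when det[u₁; u₂; u₃; u₄] = 0.
Expanding, det = -a - 24.
Solving -a - 24 = 0 yields a = -24.

a = -24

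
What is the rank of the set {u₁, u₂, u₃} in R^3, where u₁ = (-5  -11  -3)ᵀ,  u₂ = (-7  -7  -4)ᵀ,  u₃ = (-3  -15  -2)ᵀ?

Apply Gaussian elimination to the matrix whose rows are u₁, u₂, u₃.
There are 2 pivot columns, so rank = 2.

rank 2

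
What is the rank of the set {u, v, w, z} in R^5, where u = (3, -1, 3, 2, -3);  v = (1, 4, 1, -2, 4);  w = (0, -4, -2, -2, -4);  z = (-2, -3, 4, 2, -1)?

Row-reduce the 4×5 matrix with these as rows.
The echelon form has 4 nonzero rows, so the rank is 4.

4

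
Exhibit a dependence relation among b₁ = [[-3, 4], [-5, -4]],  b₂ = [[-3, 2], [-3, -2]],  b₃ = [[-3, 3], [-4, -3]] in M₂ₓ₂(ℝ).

Write each element as a vector in ℝ⁴ using {E₁₁, E₁₂, E₂₁, E₂₂}.
Set up α₁b₁ + … + α₃b₃ = 0 and solve the homogeneous system.
One solution (up to scaling) is (1, 1, -2).

b₁ + b₂ - 2b₃ = 0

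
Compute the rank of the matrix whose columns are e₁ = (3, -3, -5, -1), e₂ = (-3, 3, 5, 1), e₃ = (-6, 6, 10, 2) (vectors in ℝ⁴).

rank 1

Form the matrix with e₁, e₂, e₃ as columns and reduce.
Exactly 1 pivot survives; hence the rank is 1.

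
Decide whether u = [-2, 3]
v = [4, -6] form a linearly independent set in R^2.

linearly dependent

The matrix [u|v] has determinant 0.
A zero determinant means the columns are linearly dependent.
Indeed 2u + v = 0.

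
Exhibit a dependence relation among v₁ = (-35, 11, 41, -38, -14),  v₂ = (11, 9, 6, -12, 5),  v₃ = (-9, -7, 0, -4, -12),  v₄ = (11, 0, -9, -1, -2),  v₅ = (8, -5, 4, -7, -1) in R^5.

Write the vectors as columns of a matrix and find a nonzero vector in its null space.
The free variable yields coefficients (1, -3, -3, 3, 1) (any nonzero multiple also works).

v₁ - 3v₂ - 3v₃ + 3v₄ + v₅ = 0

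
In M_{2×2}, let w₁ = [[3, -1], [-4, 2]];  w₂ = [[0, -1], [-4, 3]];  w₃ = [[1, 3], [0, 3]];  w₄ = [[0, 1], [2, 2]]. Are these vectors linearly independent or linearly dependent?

Take coordinates with respect to the standard basis {E₁₁, E₁₂, E₂₁, E₂₂}.
Row-reduce the matrix whose columns are w₁, w₂, w₃, w₄.
The reduction yields 4 nonzero rows, so the rank is 4.
Since rank = 4 (the number of vectors), the set is linearly independent.

linearly independent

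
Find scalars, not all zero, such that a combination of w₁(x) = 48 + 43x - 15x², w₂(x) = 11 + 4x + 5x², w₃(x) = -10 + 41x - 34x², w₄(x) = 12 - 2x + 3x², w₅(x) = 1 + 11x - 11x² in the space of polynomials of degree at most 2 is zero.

Write each element as a vector in ℝ³ using {1, x, x²}.
Set up α₁w₁ + … + α₅w₅ = 0 and solve the homogeneous system.
The free variable yields coefficients (1, -2, -1, -3, 0) (any nonzero multiple also works).

w₁ - 2w₂ - w₃ - 3w₄ = 0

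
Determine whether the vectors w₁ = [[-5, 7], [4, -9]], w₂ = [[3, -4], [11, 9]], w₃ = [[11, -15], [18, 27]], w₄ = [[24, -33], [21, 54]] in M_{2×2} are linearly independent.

Take coordinates with respect to the standard basis {E₁₁, E₁₂, E₂₁, E₂₂}.
Place the vectors as rows of a 4×4 matrix and reduce to echelon form.
The reduction yields 2 nonzero rows, so the rank is 2.
Since rank 2 < 4, the set is linearly dependent.

linearly dependent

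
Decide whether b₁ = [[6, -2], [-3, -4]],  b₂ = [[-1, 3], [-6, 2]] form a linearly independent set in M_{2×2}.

linearly independent

Take coordinates with respect to the standard basis {E₁₁, E₁₂, E₂₁, E₂₂}.
Place the vectors as rows of a 2×4 matrix and reduce to echelon form.
The reduction yields 2 nonzero rows, so the rank is 2.
Since rank = 2 (the number of vectors), the set is linearly independent.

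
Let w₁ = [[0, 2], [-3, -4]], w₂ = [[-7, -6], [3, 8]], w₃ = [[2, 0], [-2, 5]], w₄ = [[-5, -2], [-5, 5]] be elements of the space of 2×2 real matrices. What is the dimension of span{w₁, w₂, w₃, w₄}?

Use coordinates relative to {E₁₁, E₁₂, E₂₁, E₂₂}.
Apply Gaussian elimination to the matrix whose rows are w₁, w₂, w₃, w₄.
Exactly 3 pivots survive; hence the rank is 3.

dim = 3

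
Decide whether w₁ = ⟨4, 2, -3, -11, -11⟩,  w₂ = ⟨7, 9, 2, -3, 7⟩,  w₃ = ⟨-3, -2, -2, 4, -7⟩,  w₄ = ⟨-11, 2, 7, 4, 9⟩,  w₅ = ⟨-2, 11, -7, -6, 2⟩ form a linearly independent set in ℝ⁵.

Row-reduce the matrix whose columns are w₁, w₂, w₃, w₄, w₅.
The reduction yields 5 nonzero rows, so the rank is 5.
Since rank = 5 (the number of vectors), the set is linearly independent.

linearly independent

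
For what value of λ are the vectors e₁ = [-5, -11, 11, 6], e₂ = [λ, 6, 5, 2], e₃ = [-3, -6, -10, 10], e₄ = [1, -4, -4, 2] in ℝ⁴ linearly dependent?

Dependence holds iff the 4×4 matrix [e₁ e₂ e₃ e₄] is singular.
The determinant works out to 624*λ + 3328.
Solving 624*λ + 3328 = 0 yields λ = -16/3.

λ = -16/3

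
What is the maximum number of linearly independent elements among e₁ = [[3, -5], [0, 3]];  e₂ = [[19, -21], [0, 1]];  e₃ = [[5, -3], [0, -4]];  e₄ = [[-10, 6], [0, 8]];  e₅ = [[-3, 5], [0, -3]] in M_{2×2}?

Represent each element by its coordinate vector in ℝ⁴.
Form the matrix with e₁, e₂, e₃, e₄, e₅ as columns and reduce.
There are 2 pivot columns, so rank = 2.
(With 5 elements in a 4-dimensional space the rank is at most 4.)

2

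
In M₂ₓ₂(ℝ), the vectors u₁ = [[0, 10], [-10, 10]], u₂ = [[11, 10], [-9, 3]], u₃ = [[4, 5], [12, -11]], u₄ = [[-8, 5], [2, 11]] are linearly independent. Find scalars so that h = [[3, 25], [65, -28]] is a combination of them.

h = -2u₁ + u₂ + 4u₃ + 3u₄

Take coordinate vectors relative to {E₁₁, E₁₂, E₂₁, E₂₂}.
Set up the augmented matrix [u₁ | u₂ | u₃ | u₄ | h] and row-reduce.
Back-substitution yields (c₁, …, c₄) = (-2, 1, 4, 3).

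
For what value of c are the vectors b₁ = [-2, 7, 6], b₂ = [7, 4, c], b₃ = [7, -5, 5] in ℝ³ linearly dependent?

Place the vectors as rows of a 3×3 matrix; dependence ⇔ determinant zero.
Expanding, det = 39*c - 663.
Setting this to zero gives c = 17.

c = 17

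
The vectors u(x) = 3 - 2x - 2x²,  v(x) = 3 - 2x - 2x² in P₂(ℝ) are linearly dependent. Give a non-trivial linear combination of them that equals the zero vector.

u - v = 0

Take coordinates with respect to {1, x, x²}.
Set up α₁u + α₂v = 0 and solve the homogeneous system.
A generator of the null space is (1, -1).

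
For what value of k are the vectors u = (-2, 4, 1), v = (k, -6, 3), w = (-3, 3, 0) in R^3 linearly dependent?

The vectors are dependent exactly when the determinant of the matrix with rows u, v, w vanishes.
The determinant works out to 3*k - 36.
Solving 3*k - 36 = 0 yields k = 12.

k = 12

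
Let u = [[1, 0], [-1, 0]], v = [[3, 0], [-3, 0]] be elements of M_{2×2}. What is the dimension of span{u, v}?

Represent each element by its coordinate vector in ℝ⁴.
Row-reduce the 2×4 matrix with these as rows.
There is 1 pivot column, so rank = 1.

dim = 1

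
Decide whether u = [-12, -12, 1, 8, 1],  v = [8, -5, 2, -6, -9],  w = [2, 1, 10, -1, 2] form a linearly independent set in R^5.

Place the vectors as rows of a 3×5 matrix and reduce to echelon form.
The reduction yields 3 nonzero rows, so the rank is 3.
Since rank = 3 (the number of vectors), the set is linearly independent.

linearly independent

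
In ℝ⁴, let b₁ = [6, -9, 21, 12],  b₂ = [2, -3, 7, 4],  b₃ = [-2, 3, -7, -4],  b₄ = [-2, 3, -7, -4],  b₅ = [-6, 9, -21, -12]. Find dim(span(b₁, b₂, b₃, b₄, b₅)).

dim = 1

Row-reduce the 5×4 matrix with these as rows.
Exactly 1 pivot survives; hence the rank is 1.
(With 5 elements in a 4-dimensional space the rank is at most 4.)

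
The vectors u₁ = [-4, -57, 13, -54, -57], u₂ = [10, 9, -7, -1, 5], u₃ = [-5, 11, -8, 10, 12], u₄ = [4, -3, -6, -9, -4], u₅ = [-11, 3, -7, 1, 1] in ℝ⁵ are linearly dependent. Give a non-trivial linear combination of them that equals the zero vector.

u₁ + 2u₂ + 3u₃ - 3u₄ - u₅ = 0

Row-reduce the matrix with u₁, u₂, u₃, u₄, u₅ as columns; the null space gives the coefficients.
The free variable yields coefficients (1, 2, 3, -3, -1) (any nonzero multiple also works).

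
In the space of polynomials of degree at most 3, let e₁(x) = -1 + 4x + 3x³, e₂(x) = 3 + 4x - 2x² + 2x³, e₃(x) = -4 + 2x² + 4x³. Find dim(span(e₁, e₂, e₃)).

Use coordinates relative to {1, x, …, x³}.
Apply Gaussian elimination to the matrix whose rows are e₁, e₂, e₃.
Reduction leaves 3 leading entries, giving rank 3.

dim = 3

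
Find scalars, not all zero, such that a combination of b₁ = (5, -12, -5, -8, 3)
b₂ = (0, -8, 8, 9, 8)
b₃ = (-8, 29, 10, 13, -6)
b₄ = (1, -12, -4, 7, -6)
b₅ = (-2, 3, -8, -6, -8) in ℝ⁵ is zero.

2b₁ + b₂ + b₃ + b₅ = 0

Write the vectors as columns of a matrix and find a nonzero vector in its null space.
One solution (up to scaling) is (2, 1, 1, 0, 1).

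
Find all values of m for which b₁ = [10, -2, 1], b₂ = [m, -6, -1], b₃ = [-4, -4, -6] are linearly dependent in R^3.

The set is linearly dependent precisely when det[b₁; b₂; b₃] = 0.
Expanding, det = 288 - 16*m.
Solving 288 - 16*m = 0 yields m = 18.

m = 18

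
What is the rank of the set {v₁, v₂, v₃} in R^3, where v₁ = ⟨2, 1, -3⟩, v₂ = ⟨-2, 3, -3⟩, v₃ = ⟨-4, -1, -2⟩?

Row-reduce the 3×3 matrix with these as rows.
Exactly 3 pivots survive; hence the rank is 3.

3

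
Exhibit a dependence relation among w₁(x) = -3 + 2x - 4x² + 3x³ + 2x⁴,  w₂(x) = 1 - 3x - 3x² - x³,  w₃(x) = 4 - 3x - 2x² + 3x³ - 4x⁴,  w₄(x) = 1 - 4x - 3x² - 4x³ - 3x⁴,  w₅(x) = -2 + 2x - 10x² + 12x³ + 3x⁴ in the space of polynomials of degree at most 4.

Take coordinates with respect to {1, x, …, x⁴}.
Set up α₁w₁ + … + α₅w₅ = 0 and solve the homogeneous system.
A generator of the null space is (2, 1, 1, -1, -1).

2w₁ + w₂ + w₃ - w₄ - w₅ = 0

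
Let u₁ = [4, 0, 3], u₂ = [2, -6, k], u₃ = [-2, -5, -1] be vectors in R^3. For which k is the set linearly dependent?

k = 21/10

Dependence holds iff the 3×3 matrix [u₁ u₂ u₃] is singular.
Expanding, det = 20*k - 42.
Solving 20*k - 42 = 0 yields k = 21/10.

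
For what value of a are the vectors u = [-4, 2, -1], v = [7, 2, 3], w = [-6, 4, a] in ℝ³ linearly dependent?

a = -14/11

The vectors are dependent exactly when the determinant of the matrix with rows u, v, w vanishes.
Expanding, det = -22*a - 28.
Setting this to zero gives a = -14/11.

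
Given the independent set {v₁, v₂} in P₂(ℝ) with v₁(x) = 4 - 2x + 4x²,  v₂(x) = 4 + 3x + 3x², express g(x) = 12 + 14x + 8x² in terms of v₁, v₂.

g = -v₁ + 4v₂

Take coordinate vectors relative to {1, x, x²}.
Solve the system with v₁, v₂ as columns and g as the right-hand side.
Back-substitution yields (a₁, a₂) = (-1, 4).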